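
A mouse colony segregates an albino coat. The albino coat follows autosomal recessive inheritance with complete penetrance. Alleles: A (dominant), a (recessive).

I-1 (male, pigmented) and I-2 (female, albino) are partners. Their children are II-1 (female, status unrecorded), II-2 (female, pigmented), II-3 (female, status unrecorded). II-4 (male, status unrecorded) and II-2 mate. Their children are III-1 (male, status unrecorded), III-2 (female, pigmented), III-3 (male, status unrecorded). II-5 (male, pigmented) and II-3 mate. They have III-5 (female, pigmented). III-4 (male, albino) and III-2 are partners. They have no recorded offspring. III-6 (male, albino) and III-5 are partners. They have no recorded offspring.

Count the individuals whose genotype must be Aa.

Obligate heterozygotes: II-2 is pigmented so carries A and received a from I-2 (aa), so II-2 is Aa.
Every other individual is either homozygous by phenotype or has at least one consistent homozygous assignment, so the count is 1.

1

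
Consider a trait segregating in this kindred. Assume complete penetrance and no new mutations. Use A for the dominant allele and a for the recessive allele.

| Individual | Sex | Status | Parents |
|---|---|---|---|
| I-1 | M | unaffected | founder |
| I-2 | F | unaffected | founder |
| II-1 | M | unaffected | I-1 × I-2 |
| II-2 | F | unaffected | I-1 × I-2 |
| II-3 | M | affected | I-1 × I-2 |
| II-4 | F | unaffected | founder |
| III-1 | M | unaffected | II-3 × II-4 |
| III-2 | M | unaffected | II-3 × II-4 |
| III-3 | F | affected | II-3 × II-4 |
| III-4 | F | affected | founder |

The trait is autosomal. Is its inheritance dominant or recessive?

I-1 and I-2 are both unaffected yet have an affected child II-3. Under dominance, an affected child requires at least one affected parent, so the trait cannot be dominant.

recessive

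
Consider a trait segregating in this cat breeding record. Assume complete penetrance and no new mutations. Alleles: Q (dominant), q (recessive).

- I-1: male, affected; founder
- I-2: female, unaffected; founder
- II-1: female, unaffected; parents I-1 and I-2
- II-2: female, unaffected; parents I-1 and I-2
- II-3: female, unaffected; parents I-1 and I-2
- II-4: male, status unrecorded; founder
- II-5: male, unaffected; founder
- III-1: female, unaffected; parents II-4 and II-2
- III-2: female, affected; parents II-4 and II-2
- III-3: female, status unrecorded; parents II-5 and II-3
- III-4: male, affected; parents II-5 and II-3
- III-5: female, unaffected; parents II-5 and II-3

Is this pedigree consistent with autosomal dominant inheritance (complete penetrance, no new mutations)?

Under autosomal dominant, III-4 (affected, male) cannot arise from II-5 (unaffected) × II-3 (unaffected).

No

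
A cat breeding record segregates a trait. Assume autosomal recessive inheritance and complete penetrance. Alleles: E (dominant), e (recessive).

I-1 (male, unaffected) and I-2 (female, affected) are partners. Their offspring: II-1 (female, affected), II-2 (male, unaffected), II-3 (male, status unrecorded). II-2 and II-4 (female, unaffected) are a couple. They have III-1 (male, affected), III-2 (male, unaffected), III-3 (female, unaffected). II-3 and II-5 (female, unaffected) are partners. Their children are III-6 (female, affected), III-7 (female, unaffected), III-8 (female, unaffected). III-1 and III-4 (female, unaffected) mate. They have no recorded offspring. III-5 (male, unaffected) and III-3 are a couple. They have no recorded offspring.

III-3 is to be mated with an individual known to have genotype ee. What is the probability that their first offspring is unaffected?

II-2 is unaffected so carries E and received e from I-2 (ee), so II-2 is Ee.
II-4 is unaffected so carries E and passed e to III-1 (ee), so II-4 is Ee.
III-3 is an unaffected offspring of II-2 (Ee) × II-4 (Ee), whose cross gives 1/4 EE : 1/2 Ee : 1/4 ee; conditioning on being unaffected, III-3 is EE with probability 1/3, Ee with probability 2/3.
Summing over parental genotype combinations, P(offspring is unaffected) = 1/3·1 + 2/3·1/2 = 2/3.

2/3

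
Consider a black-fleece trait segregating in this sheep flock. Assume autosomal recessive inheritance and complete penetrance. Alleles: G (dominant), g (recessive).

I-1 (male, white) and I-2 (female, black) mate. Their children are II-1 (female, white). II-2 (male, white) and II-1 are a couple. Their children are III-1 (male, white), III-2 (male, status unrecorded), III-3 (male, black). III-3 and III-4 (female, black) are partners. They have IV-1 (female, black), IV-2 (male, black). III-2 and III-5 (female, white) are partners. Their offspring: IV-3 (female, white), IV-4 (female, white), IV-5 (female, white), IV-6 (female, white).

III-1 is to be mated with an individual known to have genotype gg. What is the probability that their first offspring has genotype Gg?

II-2 is white so carries G and passed g to III-3 (gg), so II-2 is Gg.
II-1 is white so carries G and received g from I-2 (gg), so II-1 is Gg.
III-1 is a white offspring of II-2 (Gg) × II-1 (Gg), whose cross gives 1/4 GG : 1/2 Gg : 1/4 gg; conditioning on being white, III-1 is GG with probability 1/3, Gg with probability 2/3.
Summing over parental genotype combinations, P(offspring has genotype Gg) = 1/3·1 + 2/3·1/2 = 2/3.

2/3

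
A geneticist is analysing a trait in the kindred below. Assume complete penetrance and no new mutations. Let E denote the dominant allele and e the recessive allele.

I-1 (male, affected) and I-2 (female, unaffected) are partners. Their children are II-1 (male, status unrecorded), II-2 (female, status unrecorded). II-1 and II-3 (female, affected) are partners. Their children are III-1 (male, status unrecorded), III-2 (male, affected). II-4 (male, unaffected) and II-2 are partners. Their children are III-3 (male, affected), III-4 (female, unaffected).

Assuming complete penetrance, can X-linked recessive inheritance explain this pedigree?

A consistent assignment under X-linked recessive exists: I-1 X^e Y, I-2 X^E X^E, II-1 X^E Y, II-2 X^E X^e, II-3 X^e X^e, II-4 X^E Y, III-1 X^e Y, III-2 X^e Y, III-3 X^e Y, III-4 X^E X^E.
In this assignment every recorded phenotype matches its genotype and every non-founder's genotype is obtainable from its parents' genotypes, so the pedigree is consistent.

Yes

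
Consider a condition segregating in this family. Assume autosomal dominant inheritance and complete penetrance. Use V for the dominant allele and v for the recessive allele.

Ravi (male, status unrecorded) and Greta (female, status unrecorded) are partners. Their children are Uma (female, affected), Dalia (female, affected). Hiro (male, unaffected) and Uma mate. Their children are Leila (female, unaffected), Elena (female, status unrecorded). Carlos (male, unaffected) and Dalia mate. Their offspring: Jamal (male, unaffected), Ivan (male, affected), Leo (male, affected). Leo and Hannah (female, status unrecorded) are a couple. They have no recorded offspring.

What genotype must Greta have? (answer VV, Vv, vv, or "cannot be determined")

cannot be determined

Greta's phenotype is unrecorded, and no parent or child forces a single allele at both positions; consistent genotype assignments exist with Greta as VV or Vv or vv.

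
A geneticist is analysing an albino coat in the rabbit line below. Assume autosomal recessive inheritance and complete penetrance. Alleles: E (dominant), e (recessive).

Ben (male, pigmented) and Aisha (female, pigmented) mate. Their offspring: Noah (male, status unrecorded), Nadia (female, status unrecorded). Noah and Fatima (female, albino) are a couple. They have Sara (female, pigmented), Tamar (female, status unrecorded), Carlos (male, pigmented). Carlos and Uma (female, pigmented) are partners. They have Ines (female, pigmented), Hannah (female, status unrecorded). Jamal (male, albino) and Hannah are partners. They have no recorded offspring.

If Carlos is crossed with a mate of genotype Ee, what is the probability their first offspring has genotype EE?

Carlos is pigmented so carries E and received e from Fatima (ee), so Carlos is Ee.
The cross gives 1/4 EE : 1/2 Ee : 1/4 ee, so P(offspring has genotype EE) = 1/4.

1/4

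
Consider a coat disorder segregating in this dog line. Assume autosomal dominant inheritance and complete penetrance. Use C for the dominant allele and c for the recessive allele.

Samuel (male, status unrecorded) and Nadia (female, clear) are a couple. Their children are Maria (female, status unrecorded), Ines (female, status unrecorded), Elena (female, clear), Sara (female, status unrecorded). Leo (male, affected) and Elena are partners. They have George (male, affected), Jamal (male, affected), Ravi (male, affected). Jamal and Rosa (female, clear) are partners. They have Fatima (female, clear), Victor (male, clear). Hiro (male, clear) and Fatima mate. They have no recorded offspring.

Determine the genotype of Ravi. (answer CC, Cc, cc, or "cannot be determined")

Cc

From phenotype alone, Ravi is CC or Cc.
Ravi is affected so carries C and received c from Elena (cc), so Ravi is Cc.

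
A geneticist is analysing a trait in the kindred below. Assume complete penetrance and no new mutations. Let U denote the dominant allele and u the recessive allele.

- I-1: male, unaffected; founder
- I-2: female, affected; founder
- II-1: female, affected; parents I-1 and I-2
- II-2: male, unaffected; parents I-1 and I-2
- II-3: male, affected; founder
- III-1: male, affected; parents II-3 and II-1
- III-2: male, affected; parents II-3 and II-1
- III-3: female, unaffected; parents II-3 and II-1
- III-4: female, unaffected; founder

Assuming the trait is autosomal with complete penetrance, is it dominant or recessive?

II-3 and II-1 are both affected yet have an unaffected child III-3. Under a recessive model two affected parents are homozygous and every child would be affected, so the trait cannot be recessive.

dominant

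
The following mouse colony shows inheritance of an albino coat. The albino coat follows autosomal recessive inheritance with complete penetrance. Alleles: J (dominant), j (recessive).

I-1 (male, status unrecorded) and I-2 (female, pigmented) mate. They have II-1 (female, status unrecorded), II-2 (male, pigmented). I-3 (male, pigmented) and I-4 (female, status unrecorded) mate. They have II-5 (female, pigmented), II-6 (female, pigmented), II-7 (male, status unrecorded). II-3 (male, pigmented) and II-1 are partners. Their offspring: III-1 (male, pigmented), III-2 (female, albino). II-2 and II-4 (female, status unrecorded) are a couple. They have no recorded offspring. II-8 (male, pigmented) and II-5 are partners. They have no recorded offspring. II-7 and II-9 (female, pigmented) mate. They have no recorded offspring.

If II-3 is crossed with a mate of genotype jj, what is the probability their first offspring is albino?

II-3 is pigmented so carries J and passed j to III-2 (jj), so II-3 is Jj.
The cross gives 1/2 Jj : 1/2 jj, so P(offspring is albino) = 1/2.

1/2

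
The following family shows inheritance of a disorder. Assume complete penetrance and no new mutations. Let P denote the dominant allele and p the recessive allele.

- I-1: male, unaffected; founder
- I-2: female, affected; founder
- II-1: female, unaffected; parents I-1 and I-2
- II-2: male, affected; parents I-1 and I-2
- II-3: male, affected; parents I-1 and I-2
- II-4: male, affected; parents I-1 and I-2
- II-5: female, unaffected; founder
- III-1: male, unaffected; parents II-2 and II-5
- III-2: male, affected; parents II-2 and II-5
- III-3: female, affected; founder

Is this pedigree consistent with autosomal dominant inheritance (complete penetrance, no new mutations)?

Yes

A consistent assignment under autosomal dominant exists: I-1 pp, I-2 Pp, II-1 pp, II-2 Pp, II-3 Pp, II-4 Pp, II-5 pp, III-1 pp, III-2 Pp, III-3 PP.
In this assignment every recorded phenotype matches its genotype and every non-founder's genotype is obtainable from its parents' genotypes, so the pedigree is consistent.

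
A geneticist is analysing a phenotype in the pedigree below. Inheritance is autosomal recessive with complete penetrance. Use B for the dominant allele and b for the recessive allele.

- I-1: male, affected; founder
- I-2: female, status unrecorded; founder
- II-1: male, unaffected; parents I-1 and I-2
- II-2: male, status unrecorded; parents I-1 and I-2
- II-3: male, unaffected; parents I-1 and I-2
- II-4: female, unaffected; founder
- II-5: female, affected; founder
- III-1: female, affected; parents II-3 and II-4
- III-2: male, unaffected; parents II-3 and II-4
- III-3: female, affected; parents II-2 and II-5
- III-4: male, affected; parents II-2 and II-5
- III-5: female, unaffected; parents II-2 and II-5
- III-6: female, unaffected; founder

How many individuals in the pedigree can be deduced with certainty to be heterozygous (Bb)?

Obligate heterozygotes: II-1 is unaffected so carries B and received b from I-1 (bb), so II-1 is Bb; II-2 passed B to III-5 (Bb, whose b came from II-5) and received b from I-1 (bb), so II-2 is Bb; II-3 is unaffected so carries B and received b from I-1 (bb), so II-3 is Bb; II-4 is unaffected so carries B and passed b to III-1 (bb), so II-4 is Bb; III-5 is unaffected so carries B and received b from II-5 (bb), so III-5 is Bb.
Every other individual is either homozygous by phenotype or has at least one consistent homozygous assignment, so the count is 5.

5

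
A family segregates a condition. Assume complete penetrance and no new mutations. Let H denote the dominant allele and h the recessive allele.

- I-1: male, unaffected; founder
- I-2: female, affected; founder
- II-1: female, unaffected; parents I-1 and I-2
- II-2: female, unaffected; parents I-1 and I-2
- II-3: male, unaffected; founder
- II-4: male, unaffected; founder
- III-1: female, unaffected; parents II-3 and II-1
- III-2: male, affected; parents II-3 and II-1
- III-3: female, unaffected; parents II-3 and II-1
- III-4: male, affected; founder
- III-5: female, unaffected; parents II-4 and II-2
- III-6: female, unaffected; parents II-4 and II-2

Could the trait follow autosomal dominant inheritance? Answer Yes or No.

No

Under autosomal dominant, III-2 (affected, male) cannot arise from II-3 (unaffected) × II-1 (unaffected).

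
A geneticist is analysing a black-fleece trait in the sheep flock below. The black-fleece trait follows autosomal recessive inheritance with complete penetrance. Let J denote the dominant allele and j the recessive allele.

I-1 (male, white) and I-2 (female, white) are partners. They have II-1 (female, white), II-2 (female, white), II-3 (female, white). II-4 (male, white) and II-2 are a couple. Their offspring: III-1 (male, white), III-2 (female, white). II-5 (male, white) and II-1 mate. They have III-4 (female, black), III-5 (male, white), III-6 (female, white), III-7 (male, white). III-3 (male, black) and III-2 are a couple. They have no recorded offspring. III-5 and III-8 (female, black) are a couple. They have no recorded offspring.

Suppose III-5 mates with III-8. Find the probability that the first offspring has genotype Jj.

II-5 is white so carries J and passed j to III-4 (jj), so II-5 is Jj.
II-1 is white so carries J and passed j to III-4 (jj), so II-1 is Jj.
III-5 is a white offspring of II-5 (Jj) × II-1 (Jj), whose cross gives 1/4 JJ : 1/2 Jj : 1/4 jj; conditioning on being white, III-5 is JJ with probability 1/3, Jj with probability 2/3.
III-8 is black, so III-8 is jj.
Summing over parental genotype combinations, P(offspring has genotype Jj) = 1/3·1 + 2/3·1/2 = 2/3.

2/3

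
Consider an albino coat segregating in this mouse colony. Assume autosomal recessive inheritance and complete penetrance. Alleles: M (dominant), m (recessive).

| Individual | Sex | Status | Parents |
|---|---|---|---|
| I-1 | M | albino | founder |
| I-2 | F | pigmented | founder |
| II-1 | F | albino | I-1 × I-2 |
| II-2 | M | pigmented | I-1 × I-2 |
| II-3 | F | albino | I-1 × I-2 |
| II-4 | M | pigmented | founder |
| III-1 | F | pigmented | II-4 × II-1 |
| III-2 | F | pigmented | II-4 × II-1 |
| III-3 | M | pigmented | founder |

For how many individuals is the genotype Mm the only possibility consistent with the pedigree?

4

Obligate heterozygotes: I-2 is pigmented so carries M and passed m to II-1 (mm), so I-2 is Mm; II-2 is pigmented so carries M and received m from I-1 (mm), so II-2 is Mm; III-1 is pigmented so carries M and received m from II-1 (mm), so III-1 is Mm; III-2 is pigmented so carries M and received m from II-1 (mm), so III-2 is Mm.
Every other individual is either homozygous by phenotype or has at least one consistent homozygous assignment, so the count is 4.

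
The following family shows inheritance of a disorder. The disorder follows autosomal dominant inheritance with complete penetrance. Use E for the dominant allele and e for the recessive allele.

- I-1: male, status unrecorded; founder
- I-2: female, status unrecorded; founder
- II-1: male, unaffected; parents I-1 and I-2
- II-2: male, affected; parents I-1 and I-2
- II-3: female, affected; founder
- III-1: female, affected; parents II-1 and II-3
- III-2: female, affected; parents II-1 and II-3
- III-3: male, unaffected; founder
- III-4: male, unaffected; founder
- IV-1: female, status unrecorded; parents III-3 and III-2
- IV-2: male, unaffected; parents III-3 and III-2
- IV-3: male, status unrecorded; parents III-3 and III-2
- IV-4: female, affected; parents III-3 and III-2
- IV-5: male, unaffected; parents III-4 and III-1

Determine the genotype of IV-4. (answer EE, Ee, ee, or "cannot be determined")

Ee

From phenotype alone, IV-4 is EE or Ee.
IV-4 is affected so carries E and received e from III-3 (ee), so IV-4 is Ee.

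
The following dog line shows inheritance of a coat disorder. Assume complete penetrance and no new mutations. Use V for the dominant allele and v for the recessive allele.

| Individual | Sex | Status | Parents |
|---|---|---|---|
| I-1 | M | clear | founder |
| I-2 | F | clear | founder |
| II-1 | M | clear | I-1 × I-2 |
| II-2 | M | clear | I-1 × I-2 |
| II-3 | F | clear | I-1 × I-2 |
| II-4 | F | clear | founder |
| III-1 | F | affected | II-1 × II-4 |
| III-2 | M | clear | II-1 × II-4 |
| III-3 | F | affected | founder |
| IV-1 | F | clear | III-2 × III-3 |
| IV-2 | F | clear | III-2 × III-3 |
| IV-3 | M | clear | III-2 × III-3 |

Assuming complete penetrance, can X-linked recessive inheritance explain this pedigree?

Under X-linked recessive, III-1 (affected, female) cannot arise from II-1 (clear) × II-4 (clear).

No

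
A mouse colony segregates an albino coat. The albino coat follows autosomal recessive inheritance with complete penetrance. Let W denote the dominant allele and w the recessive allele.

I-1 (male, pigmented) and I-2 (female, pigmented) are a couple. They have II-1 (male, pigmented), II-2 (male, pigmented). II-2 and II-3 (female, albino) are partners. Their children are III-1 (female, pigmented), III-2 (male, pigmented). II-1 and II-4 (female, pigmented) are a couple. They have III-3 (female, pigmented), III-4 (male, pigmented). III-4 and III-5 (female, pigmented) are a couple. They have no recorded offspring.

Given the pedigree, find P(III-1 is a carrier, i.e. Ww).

III-1 is pigmented so carries W and received w from II-3 (ww), so III-1 is Ww, giving P(Ww) = 1.

1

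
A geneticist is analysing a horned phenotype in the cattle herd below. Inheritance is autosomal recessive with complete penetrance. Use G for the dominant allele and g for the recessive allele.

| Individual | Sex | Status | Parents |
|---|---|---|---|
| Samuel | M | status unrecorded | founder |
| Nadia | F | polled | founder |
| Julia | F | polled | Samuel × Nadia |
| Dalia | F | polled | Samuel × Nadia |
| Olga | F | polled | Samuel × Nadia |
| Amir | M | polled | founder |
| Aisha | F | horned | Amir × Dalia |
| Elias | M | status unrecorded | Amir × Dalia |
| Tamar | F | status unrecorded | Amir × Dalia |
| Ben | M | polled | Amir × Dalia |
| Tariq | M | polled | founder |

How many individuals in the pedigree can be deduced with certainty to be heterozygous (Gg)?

Obligate heterozygotes: Dalia is polled so carries G and passed g to Aisha (gg), so Dalia is Gg; Amir is polled so carries G and passed g to Aisha (gg), so Amir is Gg.
Every other individual is either homozygous by phenotype or has at least one consistent homozygous assignment, so the count is 2.

2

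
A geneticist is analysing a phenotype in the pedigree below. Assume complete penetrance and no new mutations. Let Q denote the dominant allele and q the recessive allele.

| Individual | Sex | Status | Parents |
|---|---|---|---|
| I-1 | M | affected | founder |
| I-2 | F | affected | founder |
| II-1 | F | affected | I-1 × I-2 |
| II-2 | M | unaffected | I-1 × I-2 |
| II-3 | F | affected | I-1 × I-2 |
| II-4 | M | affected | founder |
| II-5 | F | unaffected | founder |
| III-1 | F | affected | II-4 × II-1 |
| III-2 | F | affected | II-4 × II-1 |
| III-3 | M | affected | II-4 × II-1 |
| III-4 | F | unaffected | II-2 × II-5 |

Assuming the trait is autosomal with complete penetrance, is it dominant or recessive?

I-1 and I-2 are both affected yet have an unaffected child II-2. Under a recessive model two affected parents are homozygous and every child would be affected, so the trait cannot be recessive.

dominant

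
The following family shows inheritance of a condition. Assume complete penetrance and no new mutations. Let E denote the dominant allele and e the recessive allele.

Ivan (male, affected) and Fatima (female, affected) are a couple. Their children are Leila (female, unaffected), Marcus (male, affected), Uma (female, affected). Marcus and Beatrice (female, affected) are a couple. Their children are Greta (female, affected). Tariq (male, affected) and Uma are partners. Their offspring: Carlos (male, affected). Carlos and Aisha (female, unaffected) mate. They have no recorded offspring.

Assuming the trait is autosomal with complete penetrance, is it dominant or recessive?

dominant

Ivan and Fatima are both affected yet have an unaffected child Leila. Under a recessive model two affected parents are homozygous and every child would be affected, so the trait cannot be recessive.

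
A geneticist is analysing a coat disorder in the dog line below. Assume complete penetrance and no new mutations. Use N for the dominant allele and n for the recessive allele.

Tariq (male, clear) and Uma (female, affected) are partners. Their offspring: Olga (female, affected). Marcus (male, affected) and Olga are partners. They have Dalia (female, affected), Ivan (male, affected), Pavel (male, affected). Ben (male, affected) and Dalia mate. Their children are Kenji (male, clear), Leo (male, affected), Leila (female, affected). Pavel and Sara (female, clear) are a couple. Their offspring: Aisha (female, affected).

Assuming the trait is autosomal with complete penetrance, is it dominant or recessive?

dominant

Ben and Dalia are both affected yet have a clear child Kenji. Under a recessive model two affected parents are homozygous and every child would be affected, so the trait cannot be recessive.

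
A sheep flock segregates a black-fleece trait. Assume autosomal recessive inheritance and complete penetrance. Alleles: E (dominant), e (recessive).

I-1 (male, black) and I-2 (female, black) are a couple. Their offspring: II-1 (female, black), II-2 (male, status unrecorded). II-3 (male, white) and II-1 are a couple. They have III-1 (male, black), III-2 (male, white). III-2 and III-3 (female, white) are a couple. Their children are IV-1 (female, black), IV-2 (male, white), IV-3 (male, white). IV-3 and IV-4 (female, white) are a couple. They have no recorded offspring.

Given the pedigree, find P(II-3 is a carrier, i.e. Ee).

1

II-3 is white so carries E and passed e to III-1 (ee), so II-3 is Ee, giving P(Ee) = 1.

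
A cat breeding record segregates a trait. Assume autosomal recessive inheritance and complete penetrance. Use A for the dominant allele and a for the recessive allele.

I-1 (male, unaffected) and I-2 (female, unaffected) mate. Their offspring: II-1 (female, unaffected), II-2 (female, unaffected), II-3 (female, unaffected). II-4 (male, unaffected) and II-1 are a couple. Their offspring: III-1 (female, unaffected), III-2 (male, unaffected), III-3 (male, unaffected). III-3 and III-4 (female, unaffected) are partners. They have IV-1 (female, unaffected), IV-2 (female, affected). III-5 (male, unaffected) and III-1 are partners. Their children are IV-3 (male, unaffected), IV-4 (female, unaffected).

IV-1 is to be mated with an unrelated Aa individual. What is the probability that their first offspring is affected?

1/6

III-3 is unaffected so carries A and passed a to IV-2 (aa), so III-3 is Aa.
III-4 is unaffected so carries A and passed a to IV-2 (aa), so III-4 is Aa.
IV-1 is an unaffected offspring of III-3 (Aa) × III-4 (Aa), whose cross gives 1/4 AA : 1/2 Aa : 1/4 aa; conditioning on being unaffected, IV-1 is AA with probability 1/3, Aa with probability 2/3.
Summing over parental genotype combinations, P(offspring is affected) = 2/3·1/4 = 1/6.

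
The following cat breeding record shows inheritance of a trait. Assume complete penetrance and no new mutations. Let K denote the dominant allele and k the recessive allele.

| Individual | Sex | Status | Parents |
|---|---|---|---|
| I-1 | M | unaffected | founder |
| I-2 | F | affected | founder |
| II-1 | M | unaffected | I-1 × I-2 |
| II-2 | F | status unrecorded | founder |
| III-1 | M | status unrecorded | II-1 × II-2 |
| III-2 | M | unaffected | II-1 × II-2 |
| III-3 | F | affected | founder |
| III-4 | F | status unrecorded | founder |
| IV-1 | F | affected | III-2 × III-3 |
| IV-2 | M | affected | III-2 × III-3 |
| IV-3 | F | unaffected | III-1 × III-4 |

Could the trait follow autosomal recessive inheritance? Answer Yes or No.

A consistent assignment under autosomal recessive exists: I-1 KK, I-2 kk, II-1 Kk, II-2 KK, III-1 KK, III-2 Kk, III-3 kk, III-4 KK, IV-1 kk, IV-2 kk, IV-3 KK.
In this assignment every recorded phenotype matches its genotype and every non-founder's genotype is obtainable from its parents' genotypes, so the pedigree is consistent.

Yes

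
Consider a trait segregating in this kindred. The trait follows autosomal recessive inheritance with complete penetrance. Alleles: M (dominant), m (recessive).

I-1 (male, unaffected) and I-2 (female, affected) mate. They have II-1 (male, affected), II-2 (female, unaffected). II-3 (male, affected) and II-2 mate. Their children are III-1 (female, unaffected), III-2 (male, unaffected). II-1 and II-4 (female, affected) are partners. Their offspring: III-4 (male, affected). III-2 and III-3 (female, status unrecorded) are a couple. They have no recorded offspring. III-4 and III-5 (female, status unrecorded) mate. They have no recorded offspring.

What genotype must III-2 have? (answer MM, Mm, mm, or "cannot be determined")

Mm

From phenotype alone, III-2 is MM or Mm.
III-2 is unaffected so carries M and received m from II-3 (mm), so III-2 is Mm.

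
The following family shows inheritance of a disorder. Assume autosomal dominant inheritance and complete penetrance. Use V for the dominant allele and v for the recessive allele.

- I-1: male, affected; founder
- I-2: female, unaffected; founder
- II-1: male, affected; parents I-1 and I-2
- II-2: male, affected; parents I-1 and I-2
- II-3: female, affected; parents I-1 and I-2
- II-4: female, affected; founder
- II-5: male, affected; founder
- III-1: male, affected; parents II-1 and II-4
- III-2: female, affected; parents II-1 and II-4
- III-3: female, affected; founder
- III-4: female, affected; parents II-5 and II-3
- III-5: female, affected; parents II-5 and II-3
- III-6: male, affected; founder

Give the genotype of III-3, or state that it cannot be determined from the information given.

III-3's phenotype allows VV or Vv, and no parent or child forces a single allele at both positions; consistent genotype assignments exist with III-3 as VV or Vv.

cannot be determined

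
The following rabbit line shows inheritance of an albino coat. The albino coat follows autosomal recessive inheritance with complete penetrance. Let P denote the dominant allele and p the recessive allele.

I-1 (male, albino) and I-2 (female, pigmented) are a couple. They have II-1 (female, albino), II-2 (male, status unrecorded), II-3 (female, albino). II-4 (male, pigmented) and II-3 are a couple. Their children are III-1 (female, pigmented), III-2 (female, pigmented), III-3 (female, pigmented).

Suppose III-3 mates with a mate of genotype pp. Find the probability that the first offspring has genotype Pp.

III-3 is pigmented so carries P and received p from II-3 (pp), so III-3 is Pp.
The cross gives 1/2 Pp : 1/2 pp, so P(offspring has genotype Pp) = 1/2.

1/2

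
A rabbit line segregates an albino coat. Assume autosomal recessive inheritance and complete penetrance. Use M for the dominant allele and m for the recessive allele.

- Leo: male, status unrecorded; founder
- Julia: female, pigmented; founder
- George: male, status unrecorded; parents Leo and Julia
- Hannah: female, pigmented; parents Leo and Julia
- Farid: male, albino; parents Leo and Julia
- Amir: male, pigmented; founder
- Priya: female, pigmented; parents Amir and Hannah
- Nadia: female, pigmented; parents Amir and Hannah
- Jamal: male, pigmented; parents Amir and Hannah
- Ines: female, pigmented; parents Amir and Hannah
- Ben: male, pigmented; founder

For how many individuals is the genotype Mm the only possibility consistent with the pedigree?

1

Obligate heterozygotes: Julia is pigmented so carries M and passed m to Farid (mm), so Julia is Mm.
Every other individual is either homozygous by phenotype or has at least one consistent homozygous assignment, so the count is 1.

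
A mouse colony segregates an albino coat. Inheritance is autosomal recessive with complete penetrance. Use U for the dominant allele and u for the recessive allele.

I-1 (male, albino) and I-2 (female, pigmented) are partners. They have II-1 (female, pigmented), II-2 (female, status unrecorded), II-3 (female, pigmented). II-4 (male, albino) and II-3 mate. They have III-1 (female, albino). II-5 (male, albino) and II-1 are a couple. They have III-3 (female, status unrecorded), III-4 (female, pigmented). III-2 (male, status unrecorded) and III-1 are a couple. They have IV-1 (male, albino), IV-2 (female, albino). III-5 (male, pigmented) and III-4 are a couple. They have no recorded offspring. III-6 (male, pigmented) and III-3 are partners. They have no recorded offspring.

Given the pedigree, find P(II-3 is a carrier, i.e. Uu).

1

II-3 is pigmented so carries U and received u from I-1 (uu), so II-3 is Uu, giving P(Uu) = 1.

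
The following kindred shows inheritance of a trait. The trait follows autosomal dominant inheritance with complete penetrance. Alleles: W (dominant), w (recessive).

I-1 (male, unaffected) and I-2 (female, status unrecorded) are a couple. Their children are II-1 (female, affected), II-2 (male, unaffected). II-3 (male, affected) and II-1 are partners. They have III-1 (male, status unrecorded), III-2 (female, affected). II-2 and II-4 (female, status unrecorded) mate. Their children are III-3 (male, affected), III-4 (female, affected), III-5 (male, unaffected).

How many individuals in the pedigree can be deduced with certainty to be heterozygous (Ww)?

5

Obligate heterozygotes: I-2 passed W to II-1 (Ww, whose w came from I-1) and passed w to II-2 (ww), so I-2 is Ww; II-1 is affected so carries W and received w from I-1 (ww), so II-1 is Ww; II-4 passed W to III-3 (Ww, whose w came from II-2) and passed w to III-5 (ww), so II-4 is Ww; III-3 is affected so carries W and received w from II-2 (ww), so III-3 is Ww; III-4 is affected so carries W and received w from II-2 (ww), so III-4 is Ww.
Every other individual is either homozygous by phenotype or has at least one consistent homozygous assignment, so the count is 5.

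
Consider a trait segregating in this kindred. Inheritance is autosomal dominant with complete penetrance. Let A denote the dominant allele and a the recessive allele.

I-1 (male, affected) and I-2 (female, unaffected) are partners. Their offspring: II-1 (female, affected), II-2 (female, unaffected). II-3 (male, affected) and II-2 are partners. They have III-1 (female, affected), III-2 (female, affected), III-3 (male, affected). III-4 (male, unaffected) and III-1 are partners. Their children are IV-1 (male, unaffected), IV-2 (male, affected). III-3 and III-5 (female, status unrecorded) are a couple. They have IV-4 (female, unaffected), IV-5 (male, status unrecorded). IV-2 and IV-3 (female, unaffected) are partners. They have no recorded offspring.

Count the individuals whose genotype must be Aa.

Obligate heterozygotes: I-1 is affected so carries A and passed a to II-2 (aa), so I-1 is Aa; II-1 is affected so carries A and received a from I-2 (aa), so II-1 is Aa; III-1 is affected so carries A and received a from II-2 (aa), so III-1 is Aa; III-2 is affected so carries A and received a from II-2 (aa), so III-2 is Aa; III-3 is affected so carries A and received a from II-2 (aa), so III-3 is Aa; IV-2 is affected so carries A and received a from III-4 (aa), so IV-2 is Aa.
Every other individual is either homozygous by phenotype or has at least one consistent homozygous assignment, so the count is 6.

6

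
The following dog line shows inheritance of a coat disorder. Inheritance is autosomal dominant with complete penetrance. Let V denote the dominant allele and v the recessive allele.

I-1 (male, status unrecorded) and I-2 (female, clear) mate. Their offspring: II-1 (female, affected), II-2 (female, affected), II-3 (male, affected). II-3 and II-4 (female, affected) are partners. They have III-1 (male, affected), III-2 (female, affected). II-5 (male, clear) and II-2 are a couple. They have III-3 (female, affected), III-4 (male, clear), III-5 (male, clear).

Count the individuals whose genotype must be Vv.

Obligate heterozygotes: II-1 is affected so carries V and received v from I-2 (vv), so II-1 is Vv; II-2 is affected so carries V and received v from I-2 (vv), so II-2 is Vv; II-3 is affected so carries V and received v from I-2 (vv), so II-3 is Vv; III-3 is affected so carries V and received v from II-5 (vv), so III-3 is Vv.
Every other individual is either homozygous by phenotype or has at least one consistent homozygous assignment, so the count is 4.

4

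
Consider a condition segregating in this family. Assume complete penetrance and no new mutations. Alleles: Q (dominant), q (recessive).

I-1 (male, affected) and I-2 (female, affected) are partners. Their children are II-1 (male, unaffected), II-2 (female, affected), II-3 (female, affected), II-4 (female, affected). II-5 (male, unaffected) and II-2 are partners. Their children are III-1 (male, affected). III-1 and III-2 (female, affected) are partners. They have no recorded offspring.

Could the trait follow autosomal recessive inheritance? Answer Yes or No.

No

Under autosomal recessive, II-1 (unaffected, male) cannot arise from I-1 (affected) × I-2 (affected).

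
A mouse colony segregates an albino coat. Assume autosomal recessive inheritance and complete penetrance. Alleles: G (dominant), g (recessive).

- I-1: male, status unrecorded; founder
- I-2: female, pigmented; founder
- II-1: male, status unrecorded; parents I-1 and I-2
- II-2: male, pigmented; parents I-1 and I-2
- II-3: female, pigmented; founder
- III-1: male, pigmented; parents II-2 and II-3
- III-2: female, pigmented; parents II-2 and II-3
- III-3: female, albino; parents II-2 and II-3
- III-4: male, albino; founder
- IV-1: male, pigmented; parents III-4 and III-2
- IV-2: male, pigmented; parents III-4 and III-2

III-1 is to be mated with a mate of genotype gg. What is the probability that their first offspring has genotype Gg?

II-2 is pigmented so carries G and passed g to III-3 (gg), so II-2 is Gg.
II-3 is pigmented so carries G and passed g to III-3 (gg), so II-3 is Gg.
III-1 is a pigmented offspring of II-2 (Gg) × II-3 (Gg), whose cross gives 1/4 GG : 1/2 Gg : 1/4 gg; conditioning on being pigmented, III-1 is GG with probability 1/3, Gg with probability 2/3.
Summing over parental genotype combinations, P(offspring has genotype Gg) = 1/3·1 + 2/3·1/2 = 2/3.

2/3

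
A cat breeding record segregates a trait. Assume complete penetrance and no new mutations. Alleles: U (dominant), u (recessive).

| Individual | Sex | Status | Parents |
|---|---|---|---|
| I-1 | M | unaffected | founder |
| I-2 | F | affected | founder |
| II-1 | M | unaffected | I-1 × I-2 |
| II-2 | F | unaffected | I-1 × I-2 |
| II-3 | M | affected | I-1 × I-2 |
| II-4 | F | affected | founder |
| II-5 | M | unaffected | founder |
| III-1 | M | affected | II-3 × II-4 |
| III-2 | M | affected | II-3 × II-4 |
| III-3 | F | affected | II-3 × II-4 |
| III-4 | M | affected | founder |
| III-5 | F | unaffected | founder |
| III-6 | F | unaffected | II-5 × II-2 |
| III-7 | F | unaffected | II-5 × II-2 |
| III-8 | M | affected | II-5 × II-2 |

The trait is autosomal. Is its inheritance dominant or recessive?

recessive

II-5 and II-2 are both unaffected yet have an affected child III-8. Under dominance, an affected child requires at least one affected parent, so the trait cannot be dominant.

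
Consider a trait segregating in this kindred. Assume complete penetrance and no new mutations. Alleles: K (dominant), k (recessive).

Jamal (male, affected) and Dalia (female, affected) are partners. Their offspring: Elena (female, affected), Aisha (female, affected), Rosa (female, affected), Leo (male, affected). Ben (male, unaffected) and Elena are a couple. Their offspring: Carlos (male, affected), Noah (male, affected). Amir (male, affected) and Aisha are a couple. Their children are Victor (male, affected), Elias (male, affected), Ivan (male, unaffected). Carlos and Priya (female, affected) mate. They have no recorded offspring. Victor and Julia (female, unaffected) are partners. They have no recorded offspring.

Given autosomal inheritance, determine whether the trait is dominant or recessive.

dominant

Amir and Aisha are both affected yet have an unaffected child Ivan. Under a recessive model two affected parents are homozygous and every child would be affected, so the trait cannot be recessive.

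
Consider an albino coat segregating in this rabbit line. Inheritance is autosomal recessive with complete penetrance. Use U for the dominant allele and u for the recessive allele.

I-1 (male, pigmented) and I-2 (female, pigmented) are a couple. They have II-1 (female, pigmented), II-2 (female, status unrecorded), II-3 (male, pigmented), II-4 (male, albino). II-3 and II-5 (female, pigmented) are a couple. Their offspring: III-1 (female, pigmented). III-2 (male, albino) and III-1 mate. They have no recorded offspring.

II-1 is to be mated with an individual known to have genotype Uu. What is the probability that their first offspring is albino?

1/6

I-1 is pigmented so carries U and passed u to II-4 (uu), so I-1 is Uu.
I-2 is pigmented so carries U and passed u to II-4 (uu), so I-2 is Uu.
II-1 is a pigmented offspring of I-1 (Uu) × I-2 (Uu), whose cross gives 1/4 UU : 1/2 Uu : 1/4 uu; conditioning on being pigmented, II-1 is UU with probability 1/3, Uu with probability 2/3.
Summing over parental genotype combinations, P(offspring is albino) = 2/3·1/4 = 1/6.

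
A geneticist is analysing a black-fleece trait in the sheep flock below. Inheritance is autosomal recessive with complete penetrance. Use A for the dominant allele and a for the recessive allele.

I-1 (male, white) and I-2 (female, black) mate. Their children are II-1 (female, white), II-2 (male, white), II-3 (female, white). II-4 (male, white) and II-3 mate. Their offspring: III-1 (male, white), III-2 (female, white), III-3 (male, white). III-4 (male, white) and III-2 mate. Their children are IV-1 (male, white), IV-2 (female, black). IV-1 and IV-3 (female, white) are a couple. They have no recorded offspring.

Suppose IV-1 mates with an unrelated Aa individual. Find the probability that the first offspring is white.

5/6

III-4 is white so carries A and passed a to IV-2 (aa), so III-4 is Aa.
III-2 is white so carries A and passed a to IV-2 (aa), so III-2 is Aa.
IV-1 is a white offspring of III-4 (Aa) × III-2 (Aa), whose cross gives 1/4 AA : 1/2 Aa : 1/4 aa; conditioning on being white, IV-1 is AA with probability 1/3, Aa with probability 2/3.
Summing over parental genotype combinations, P(offspring is white) = 1/3·1 + 2/3·3/4 = 5/6.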